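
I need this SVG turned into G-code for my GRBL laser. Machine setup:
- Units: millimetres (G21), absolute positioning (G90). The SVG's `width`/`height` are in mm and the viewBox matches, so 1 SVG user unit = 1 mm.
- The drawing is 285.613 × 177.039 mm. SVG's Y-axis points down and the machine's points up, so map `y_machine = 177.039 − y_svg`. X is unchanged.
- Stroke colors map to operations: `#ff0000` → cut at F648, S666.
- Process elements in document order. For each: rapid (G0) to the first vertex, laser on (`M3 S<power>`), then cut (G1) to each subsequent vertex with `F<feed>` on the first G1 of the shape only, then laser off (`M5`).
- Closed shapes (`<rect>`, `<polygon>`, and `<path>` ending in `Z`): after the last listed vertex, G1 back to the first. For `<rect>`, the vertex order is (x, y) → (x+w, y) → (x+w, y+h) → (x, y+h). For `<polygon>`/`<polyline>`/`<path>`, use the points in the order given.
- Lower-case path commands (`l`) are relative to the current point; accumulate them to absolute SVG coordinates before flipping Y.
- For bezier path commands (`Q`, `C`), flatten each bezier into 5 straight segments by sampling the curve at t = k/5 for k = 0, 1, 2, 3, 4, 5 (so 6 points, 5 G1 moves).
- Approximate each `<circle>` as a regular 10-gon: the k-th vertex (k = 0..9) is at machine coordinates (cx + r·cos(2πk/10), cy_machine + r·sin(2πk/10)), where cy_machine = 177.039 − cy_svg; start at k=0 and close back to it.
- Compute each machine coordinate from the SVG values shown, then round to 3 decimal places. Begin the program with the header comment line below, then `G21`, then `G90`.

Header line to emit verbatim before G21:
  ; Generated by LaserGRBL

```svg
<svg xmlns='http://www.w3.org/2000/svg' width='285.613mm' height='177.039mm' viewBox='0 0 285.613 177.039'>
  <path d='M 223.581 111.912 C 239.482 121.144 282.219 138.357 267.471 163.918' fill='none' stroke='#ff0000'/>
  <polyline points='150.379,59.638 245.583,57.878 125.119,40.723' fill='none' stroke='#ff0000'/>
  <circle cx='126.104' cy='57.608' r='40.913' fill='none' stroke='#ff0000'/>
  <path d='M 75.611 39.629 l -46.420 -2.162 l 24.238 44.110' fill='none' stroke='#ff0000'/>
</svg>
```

Since the viewBox matches the mm dimensions, user units are millimetres directly. The only transform is the Y-flip y_m = 177.039 − y_svg.

Shape 1 is a cubic bezier drawn with `<path>`. Its stroke #ff0000 means cut at S666, F648. After flipping Y the toolpath is (223.581,65.127) → (235.667,58.627) → (250.147,50.194) → (262.972,39.811) → (270.096,27.459) → (267.471,13.121).

Shape 2 is a open polyline drawn with `<polyline>`. Its stroke #ff0000 means cut at S666, F648. After flipping Y the toolpath is (150.379,117.401) → (245.583,119.161) → (125.119,136.316).

Shape 3 is a circle drawn with `<circle>`. Its stroke #ff0000 means cut at S666, F648. After flipping Y the toolpath is (167.017,119.431) → (159.203,143.479) → (138.747,158.342) → (113.461,158.342) → (93.005,143.479) → (85.191,119.431) → (93.005,95.383) → (113.461,80.520) → (138.747,80.520) → (159.203,95.383) → (167.017,119.431), returning to the start.

Shape 4 is a open polyline drawn with `<path>`. Its stroke #ff0000 means cut at S666, F648. After flipping Y the toolpath is (75.611,137.410) → (29.191,139.572) → (53.429,95.462).

; Generated by LaserGRBL
G21
G90
G0 X223.581 Y65.127
M3 S666
G1 X235.667 Y58.627 F648
G1 X250.147 Y50.194
G1 X262.972 Y39.811
G1 X270.096 Y27.459
G1 X267.471 Y13.121
M5
G0 X150.379 Y117.401
M3 S666
G1 X245.583 Y119.161 F648
G1 X125.119 Y136.316
M5
G0 X167.017 Y119.431
M3 S666
G1 X159.203 Y143.479 F648
G1 X138.747 Y158.342
G1 X113.461 Y158.342
G1 X93.005 Y143.479
G1 X85.191 Y119.431
G1 X93.005 Y95.383
G1 X113.461 Y80.520
G1 X138.747 Y80.520
G1 X159.203 Y95.383
G1 X167.017 Y119.431
M5
G0 X75.611 Y137.410
M3 S666
G1 X29.191 Y139.572 F648
G1 X53.429 Y95.462
M5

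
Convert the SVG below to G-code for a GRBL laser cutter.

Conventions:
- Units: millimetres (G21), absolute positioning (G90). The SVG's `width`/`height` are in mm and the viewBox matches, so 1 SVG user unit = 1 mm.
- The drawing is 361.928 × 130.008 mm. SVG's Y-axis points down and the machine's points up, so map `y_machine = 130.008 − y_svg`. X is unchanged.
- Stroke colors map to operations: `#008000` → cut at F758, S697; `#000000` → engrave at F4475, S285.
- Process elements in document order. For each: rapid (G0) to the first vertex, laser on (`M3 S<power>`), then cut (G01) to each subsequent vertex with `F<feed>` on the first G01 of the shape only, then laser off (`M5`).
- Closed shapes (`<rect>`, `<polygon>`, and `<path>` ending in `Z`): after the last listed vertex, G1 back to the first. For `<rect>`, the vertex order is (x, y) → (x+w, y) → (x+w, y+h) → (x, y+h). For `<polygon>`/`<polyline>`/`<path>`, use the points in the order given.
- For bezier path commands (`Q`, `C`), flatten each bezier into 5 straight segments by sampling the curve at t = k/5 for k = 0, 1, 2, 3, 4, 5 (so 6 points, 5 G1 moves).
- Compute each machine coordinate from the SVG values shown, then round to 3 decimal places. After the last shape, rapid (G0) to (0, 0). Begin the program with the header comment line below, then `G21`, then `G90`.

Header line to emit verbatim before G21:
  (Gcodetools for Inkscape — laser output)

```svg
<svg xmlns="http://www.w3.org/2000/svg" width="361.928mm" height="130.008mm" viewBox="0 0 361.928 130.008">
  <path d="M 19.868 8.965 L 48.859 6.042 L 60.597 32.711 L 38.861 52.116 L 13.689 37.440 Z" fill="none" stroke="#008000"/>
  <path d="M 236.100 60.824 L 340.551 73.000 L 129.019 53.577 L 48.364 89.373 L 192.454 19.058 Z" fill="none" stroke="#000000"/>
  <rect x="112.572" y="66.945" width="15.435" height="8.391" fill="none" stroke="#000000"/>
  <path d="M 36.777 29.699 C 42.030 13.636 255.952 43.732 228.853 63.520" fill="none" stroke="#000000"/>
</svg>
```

1 u = 1 mm; y_m = 130.008 − y.

[1] `<path>` regular polygon, #008000→cut S697 F758: (19.868,121.043) → (48.859,123.966) → (60.597,97.297) → (38.861,77.892) → (13.689,92.568) → (19.868,121.043) (closed)

[2] `<path>` closed polygon, #000000→engrave S285 F4475: (236.100,69.184) → (340.551,57.008) → (129.019,76.431) → (48.364,40.635) → (192.454,110.950) → (236.100,69.184) (closed)

[3] `<rect>` rectangle, #000000→engrave S285 F4475: (112.572,63.063) → (128.007,63.063) → (128.007,54.672) → (112.572,54.672) → (112.572,63.063) (closed)

[4] `<path>` cubic bezier, #000000→engrave S285 F4475: (36.777,100.309) → (61.372,104.859) → (114.462,101.042) → (174.462,91.568) → (219.787,79.146) → (228.853,66.488)

(Gcodetools for Inkscape — laser output)
G21
G90
G0 X19.868 Y121.043
M3 S697
G01 X48.859 Y123.966 F758
G01 X60.597 Y97.297
G01 X38.861 Y77.892
G01 X13.689 Y92.568
G01 X19.868 Y121.043
M5
G0 X236.100 Y69.184
M3 S285
G01 X340.551 Y57.008 F4475
G01 X129.019 Y76.431
G01 X48.364 Y40.635
G01 X192.454 Y110.950
G01 X236.100 Y69.184
M5
G0 X112.572 Y63.063
M3 S285
G01 X128.007 Y63.063 F4475
G01 X128.007 Y54.672
G01 X112.572 Y54.672
G01 X112.572 Y63.063
M5
G0 X36.777 Y100.309
M3 S285
G01 X61.372 Y104.859 F4475
G01 X114.462 Y101.042
G01 X174.462 Y91.568
G01 X219.787 Y79.146
G01 X228.853 Y66.488
M5
G0 X0.000 Y0.000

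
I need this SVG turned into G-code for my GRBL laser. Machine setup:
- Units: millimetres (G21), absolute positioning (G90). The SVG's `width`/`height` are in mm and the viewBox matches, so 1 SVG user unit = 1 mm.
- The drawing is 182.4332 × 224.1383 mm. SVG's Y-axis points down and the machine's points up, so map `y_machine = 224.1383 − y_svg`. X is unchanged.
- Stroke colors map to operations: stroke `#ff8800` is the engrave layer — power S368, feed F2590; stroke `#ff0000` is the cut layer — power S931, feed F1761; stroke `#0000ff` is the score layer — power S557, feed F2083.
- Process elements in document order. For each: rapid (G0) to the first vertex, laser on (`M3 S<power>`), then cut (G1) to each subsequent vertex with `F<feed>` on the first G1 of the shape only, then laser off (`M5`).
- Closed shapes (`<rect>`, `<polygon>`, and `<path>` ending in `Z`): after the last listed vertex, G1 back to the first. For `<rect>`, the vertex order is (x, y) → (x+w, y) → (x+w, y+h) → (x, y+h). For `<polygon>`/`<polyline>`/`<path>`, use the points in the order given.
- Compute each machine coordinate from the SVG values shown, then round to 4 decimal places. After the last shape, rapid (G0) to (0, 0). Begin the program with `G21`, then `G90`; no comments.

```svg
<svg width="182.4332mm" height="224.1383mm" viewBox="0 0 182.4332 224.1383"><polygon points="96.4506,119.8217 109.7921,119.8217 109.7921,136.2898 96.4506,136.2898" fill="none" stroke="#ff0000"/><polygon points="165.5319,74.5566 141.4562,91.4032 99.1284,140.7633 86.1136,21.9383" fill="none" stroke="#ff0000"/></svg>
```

viewBox `0 0 182.4332 224.1383` with mm width/height → 1 unit = 1 mm. Flip: y_m = 224.1383 − y_svg.

**Shape 1** — `<polygon>` rectangle, stroke `#ff0000` → cut (S931, F1761). Machine vertices: (96.4506,104.3166) → (109.7921,104.3166) → (109.7921,87.8485) → (96.4506,87.8485) → (96.4506,104.3166). Closed: final G1 returns to the first vertex.

**Shape 2** — `<polygon>` closed polygon, stroke `#ff0000` → cut (S931, F1761). Machine vertices: (165.5319,149.5817) → (141.4562,132.7351) → (99.1284,83.3750) → (86.1136,202.2000) → (165.5319,149.5817). Closed: final G1 returns to the first vertex.

G21
G90
G0 X96.4506 Y104.3166
M3 S931
G1 X109.7921 Y104.3166 F1761
G1 X109.7921 Y87.8485
G1 X96.4506 Y87.8485
G1 X96.4506 Y104.3166
M5
G0 X165.5319 Y149.5817
M3 S931
G1 X141.4562 Y132.7351 F1761
G1 X99.1284 Y83.3750
G1 X86.1136 Y202.2000
G1 X165.5319 Y149.5817
M5
G0 X0.0000 Y0.0000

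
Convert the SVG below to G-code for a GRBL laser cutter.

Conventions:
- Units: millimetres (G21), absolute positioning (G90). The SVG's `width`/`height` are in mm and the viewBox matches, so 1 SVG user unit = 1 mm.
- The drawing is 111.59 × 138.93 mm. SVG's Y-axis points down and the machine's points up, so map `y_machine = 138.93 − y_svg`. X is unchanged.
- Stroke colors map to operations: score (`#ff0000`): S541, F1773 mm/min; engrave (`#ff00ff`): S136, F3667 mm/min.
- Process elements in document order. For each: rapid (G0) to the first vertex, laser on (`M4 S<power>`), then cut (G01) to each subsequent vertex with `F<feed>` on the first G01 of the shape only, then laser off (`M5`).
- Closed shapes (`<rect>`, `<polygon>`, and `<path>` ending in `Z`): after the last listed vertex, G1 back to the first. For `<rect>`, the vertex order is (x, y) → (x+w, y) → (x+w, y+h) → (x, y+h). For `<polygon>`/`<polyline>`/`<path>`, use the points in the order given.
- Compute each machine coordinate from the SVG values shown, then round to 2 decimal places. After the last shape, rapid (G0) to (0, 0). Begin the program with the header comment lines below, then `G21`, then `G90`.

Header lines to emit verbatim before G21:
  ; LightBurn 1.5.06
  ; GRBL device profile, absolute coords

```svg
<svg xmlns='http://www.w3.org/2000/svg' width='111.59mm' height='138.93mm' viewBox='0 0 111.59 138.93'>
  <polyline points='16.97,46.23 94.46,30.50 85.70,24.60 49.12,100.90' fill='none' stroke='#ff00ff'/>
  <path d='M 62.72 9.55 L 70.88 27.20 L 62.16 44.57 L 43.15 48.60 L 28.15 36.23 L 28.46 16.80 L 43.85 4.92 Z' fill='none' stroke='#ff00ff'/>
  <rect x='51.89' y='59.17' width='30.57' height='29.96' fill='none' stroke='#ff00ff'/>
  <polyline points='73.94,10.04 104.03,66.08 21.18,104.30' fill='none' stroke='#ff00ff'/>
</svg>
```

viewBox `0 0 111.59 138.93` with mm width/height → 1 unit = 1 mm. Flip: y_m = 138.93 − y_svg.

**Shape 1** — `<polyline>` open polyline, stroke `#ff00ff` → engrave (S136, F3667). Machine vertices: (16.97,92.70) → (94.46,108.43) → (85.70,114.33) → (49.12,38.03). Open path.

**Shape 2** — `<path>` regular polygon, stroke `#ff00ff` → engrave (S136, F3667). Machine vertices: (62.72,129.38) → (70.88,111.73) → (62.16,94.36) → (43.15,90.33) → (28.15,102.70) → (28.46,122.13) → (43.85,134.01) → (62.72,129.38). Closed: final G1 returns to the first vertex.

**Shape 3** — `<rect>` rectangle, stroke `#ff00ff` → engrave (S136, F3667). Machine vertices: (51.89,79.76) → (82.46,79.76) → (82.46,49.80) → (51.89,49.80) → (51.89,79.76). Closed: final G1 returns to the first vertex.

**Shape 4** — `<polyline>` open polyline, stroke `#ff00ff` → engrave (S136, F3667). Machine vertices: (73.94,128.89) → (104.03,72.85) → (21.18,34.63). Open path.

; LightBurn 1.5.06
; GRBL device profile, absolute coords
G21
G90
G0 X16.97 Y92.70
M4 S136
G01 X94.46 Y108.43 F3667
G01 X85.70 Y114.33
G01 X49.12 Y38.03
M5
G0 X62.72 Y129.38
M4 S136
G01 X70.88 Y111.73 F3667
G01 X62.16 Y94.36
G01 X43.15 Y90.33
G01 X28.15 Y102.70
G01 X28.46 Y122.13
G01 X43.85 Y134.01
G01 X62.72 Y129.38
M5
G0 X51.89 Y79.76
M4 S136
G01 X82.46 Y79.76 F3667
G01 X82.46 Y49.80
G01 X51.89 Y49.80
G01 X51.89 Y79.76
M5
G0 X73.94 Y128.89
M4 S136
G01 X104.03 Y72.85 F3667
G01 X21.18 Y34.63
M5
G0 X0.00 Y0.00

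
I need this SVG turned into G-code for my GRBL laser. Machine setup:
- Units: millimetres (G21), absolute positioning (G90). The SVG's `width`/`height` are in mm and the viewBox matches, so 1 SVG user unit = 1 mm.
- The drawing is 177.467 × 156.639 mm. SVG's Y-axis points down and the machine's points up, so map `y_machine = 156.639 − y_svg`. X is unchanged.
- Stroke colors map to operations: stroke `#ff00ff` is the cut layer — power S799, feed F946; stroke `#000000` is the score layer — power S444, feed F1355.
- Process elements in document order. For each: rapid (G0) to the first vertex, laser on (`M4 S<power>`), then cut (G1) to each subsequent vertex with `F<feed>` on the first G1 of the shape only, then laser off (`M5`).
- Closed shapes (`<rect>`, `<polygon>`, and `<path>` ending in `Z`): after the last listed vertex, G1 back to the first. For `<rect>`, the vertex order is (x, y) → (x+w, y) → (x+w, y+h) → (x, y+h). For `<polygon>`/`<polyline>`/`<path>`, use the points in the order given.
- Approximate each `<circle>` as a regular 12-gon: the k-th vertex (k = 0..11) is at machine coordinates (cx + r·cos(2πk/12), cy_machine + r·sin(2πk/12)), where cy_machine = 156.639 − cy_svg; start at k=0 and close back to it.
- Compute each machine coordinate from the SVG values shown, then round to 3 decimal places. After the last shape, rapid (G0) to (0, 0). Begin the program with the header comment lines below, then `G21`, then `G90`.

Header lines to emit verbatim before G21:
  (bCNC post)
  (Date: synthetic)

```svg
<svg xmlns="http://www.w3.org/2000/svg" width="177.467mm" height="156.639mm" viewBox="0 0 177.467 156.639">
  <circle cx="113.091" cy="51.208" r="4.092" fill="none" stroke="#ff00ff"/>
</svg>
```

(bCNC post)
(Date: synthetic)
G21
G90
G0 X117.183 Y105.431
M4 S799
G1 X116.635 Y107.477 F946
G1 X115.137 Y108.975
G1 X113.091 Y109.523
G1 X111.045 Y108.975
G1 X109.547 Y107.477
G1 X108.999 Y105.431
G1 X109.547 Y103.385
G1 X111.045 Y101.887
G1 X113.091 Y101.339
G1 X115.137 Y101.887
G1 X116.635 Y103.385
G1 X117.183 Y105.431
M5
G0 X0.000 Y0.000

1 u = 1 mm; y_m = 156.639 − y.

[1] `<circle>` circle, #ff00ff→cut S799 F946: (117.183,105.431) → (116.635,107.477) → (115.137,108.975) → (113.091,109.523) → (111.045,108.975) → (109.547,107.477) → (108.999,105.431) → (109.547,103.385) → (111.045,101.887) → (113.091,101.339) → (115.137,101.887) → (116.635,103.385) → (117.183,105.431) (closed)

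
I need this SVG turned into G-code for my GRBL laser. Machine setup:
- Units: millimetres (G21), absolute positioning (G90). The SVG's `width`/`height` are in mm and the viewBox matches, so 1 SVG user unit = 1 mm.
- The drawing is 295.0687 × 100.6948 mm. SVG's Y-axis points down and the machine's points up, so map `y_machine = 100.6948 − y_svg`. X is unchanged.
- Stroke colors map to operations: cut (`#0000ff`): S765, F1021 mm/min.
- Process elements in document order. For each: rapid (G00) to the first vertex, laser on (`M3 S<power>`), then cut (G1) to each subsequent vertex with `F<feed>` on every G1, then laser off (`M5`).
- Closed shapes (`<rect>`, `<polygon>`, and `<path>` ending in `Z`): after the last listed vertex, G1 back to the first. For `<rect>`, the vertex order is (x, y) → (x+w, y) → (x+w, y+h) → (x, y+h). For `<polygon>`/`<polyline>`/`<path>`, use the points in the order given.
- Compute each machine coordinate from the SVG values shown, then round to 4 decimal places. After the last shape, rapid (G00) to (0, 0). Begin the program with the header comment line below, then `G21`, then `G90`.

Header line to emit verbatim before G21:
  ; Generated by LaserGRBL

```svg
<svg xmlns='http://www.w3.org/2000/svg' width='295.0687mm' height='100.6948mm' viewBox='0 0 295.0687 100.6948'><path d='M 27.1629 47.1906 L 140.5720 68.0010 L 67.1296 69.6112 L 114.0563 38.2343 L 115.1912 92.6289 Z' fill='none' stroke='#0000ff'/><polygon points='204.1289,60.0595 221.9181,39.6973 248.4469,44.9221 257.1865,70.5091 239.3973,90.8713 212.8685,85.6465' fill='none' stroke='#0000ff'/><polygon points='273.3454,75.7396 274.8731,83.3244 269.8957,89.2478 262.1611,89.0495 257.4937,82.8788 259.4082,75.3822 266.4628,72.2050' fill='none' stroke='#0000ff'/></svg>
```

; Generated by LaserGRBL
G21
G90
G00 X27.1629 Y53.5042
M3 S765
G1 X140.5720 Y32.6938 F1021
G1 X67.1296 Y31.0836 F1021
G1 X114.0563 Y62.4605 F1021
G1 X115.1912 Y8.0659 F1021
G1 X27.1629 Y53.5042 F1021
M5
G00 X204.1289 Y40.6353
M3 S765
G1 X221.9181 Y60.9975 F1021
G1 X248.4469 Y55.7727 F1021
G1 X257.1865 Y30.1857 F1021
G1 X239.3973 Y9.8235 F1021
G1 X212.8685 Y15.0483 F1021
G1 X204.1289 Y40.6353 F1021
M5
G00 X273.3454 Y24.9552
M3 S765
G1 X274.8731 Y17.3704 F1021
G1 X269.8957 Y11.4470 F1021
G1 X262.1611 Y11.6453 F1021
G1 X257.4937 Y17.8160 F1021
G1 X259.4082 Y25.3126 F1021
G1 X266.4628 Y28.4898 F1021
G1 X273.3454 Y24.9552 F1021
M5
G00 X0.0000 Y0.0000

viewBox `0 0 295.0687 100.6948` with mm width/height → 1 unit = 1 mm. Flip: y_m = 100.6948 − y_svg.

**Shape 1** — `<path>` closed polygon, stroke `#0000ff` → cut (S765, F1021). Machine vertices: (27.1629,53.5042) → (140.5720,32.6938) → (67.1296,31.0836) → (114.0563,62.4605) → (115.1912,8.0659) → (27.1629,53.5042). Closed: final G1 returns to the first vertex.

**Shape 2** — `<polygon>` regular polygon, stroke `#0000ff` → cut (S765, F1021). Machine vertices: (204.1289,40.6353) → (221.9181,60.9975) → (248.4469,55.7727) → (257.1865,30.1857) → (239.3973,9.8235) → (212.8685,15.0483) → (204.1289,40.6353). Closed: final G1 returns to the first vertex.

**Shape 3** — `<polygon>` regular polygon, stroke `#0000ff` → cut (S765, F1021). Machine vertices: (273.3454,24.9552) → (274.8731,17.3704) → (269.8957,11.4470) → (262.1611,11.6453) → (257.4937,17.8160) → (259.4082,25.3126) → (266.4628,28.4898) → (273.3454,24.9552). Closed: final G1 returns to the first vertex.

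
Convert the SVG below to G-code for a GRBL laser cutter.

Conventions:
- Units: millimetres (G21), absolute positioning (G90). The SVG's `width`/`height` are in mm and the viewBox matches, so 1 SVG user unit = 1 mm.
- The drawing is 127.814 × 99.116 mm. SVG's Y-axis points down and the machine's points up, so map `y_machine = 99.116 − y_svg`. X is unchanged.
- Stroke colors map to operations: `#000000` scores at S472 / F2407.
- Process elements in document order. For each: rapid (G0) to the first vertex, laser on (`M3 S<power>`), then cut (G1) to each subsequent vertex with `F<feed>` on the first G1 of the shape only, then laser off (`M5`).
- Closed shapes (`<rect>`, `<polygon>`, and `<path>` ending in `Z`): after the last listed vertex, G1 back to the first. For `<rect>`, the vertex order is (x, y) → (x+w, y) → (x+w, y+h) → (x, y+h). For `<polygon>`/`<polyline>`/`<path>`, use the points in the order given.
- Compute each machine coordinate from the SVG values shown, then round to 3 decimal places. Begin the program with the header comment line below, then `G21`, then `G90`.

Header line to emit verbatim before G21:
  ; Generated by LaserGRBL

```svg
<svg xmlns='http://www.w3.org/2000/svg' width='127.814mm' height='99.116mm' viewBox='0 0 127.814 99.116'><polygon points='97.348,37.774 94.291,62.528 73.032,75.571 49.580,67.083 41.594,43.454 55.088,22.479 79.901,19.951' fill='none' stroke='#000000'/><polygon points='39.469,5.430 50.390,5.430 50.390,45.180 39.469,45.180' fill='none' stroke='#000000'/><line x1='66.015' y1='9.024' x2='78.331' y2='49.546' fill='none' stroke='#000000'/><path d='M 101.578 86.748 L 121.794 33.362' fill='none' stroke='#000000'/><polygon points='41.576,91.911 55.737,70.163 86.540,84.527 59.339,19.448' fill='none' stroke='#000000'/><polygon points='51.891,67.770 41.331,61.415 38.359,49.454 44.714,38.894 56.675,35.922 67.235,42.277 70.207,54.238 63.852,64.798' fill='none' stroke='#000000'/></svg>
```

; Generated by LaserGRBL
G21
G90
G0 X97.348 Y61.342
M3 S472
G1 X94.291 Y36.588 F2407
G1 X73.032 Y23.545
G1 X49.580 Y32.033
G1 X41.594 Y55.662
G1 X55.088 Y76.637
G1 X79.901 Y79.165
G1 X97.348 Y61.342
M5
G0 X39.469 Y93.686
M3 S472
G1 X50.390 Y93.686 F2407
G1 X50.390 Y53.936
G1 X39.469 Y53.936
G1 X39.469 Y93.686
M5
G0 X66.015 Y90.092
M3 S472
G1 X78.331 Y49.570 F2407
M5
G0 X101.578 Y12.368
M3 S472
G1 X121.794 Y65.754 F2407
M5
G0 X41.576 Y7.205
M3 S472
G1 X55.737 Y28.953 F2407
G1 X86.540 Y14.589
G1 X59.339 Y79.668
G1 X41.576 Y7.205
M5
G0 X51.891 Y31.346
M3 S472
G1 X41.331 Y37.701 F2407
G1 X38.359 Y49.662
G1 X44.714 Y60.222
G1 X56.675 Y63.194
G1 X67.235 Y56.839
G1 X70.207 Y44.878
G1 X63.852 Y34.318
G1 X51.891 Y31.346
M5

Since the viewBox matches the mm dimensions, user units are millimetres directly. The only transform is the Y-flip y_m = 99.116 − y_svg.

Shape 1 is a regular polygon drawn with `<polygon>`. Its stroke #000000 means score at S472, F2407. After flipping Y the toolpath is (97.348,61.342) → (94.291,36.588) → (73.032,23.545) → (49.580,32.033) → (41.594,55.662) → (55.088,76.637) → (79.901,79.165) → (97.348,61.342), returning to the start.

Shape 2 is a rectangle drawn with `<polygon>`. Its stroke #000000 means score at S472, F2407. After flipping Y the toolpath is (39.469,93.686) → (50.390,93.686) → (50.390,53.936) → (39.469,53.936) → (39.469,93.686), returning to the start.

Shape 3 is a line segment drawn with `<line>`. Its stroke #000000 means score at S472, F2407. After flipping Y the toolpath is (66.015,90.092) → (78.331,49.570).

Shape 4 is a line segment drawn with `<path>`. Its stroke #000000 means score at S472, F2407. After flipping Y the toolpath is (101.578,12.368) → (121.794,65.754).

Shape 5 is a closed polygon drawn with `<polygon>`. Its stroke #000000 means score at S472, F2407. After flipping Y the toolpath is (41.576,7.205) → (55.737,28.953) → (86.540,14.589) → (59.339,79.668) → (41.576,7.205), returning to the start.

Shape 6 is a regular polygon drawn with `<polygon>`. Its stroke #000000 means score at S472, F2407. After flipping Y the toolpath is (51.891,31.346) → (41.331,37.701) → (38.359,49.662) → (44.714,60.222) → (56.675,63.194) → (67.235,56.839) → (70.207,44.878) → (63.852,34.318) → (51.891,31.346), returning to the start.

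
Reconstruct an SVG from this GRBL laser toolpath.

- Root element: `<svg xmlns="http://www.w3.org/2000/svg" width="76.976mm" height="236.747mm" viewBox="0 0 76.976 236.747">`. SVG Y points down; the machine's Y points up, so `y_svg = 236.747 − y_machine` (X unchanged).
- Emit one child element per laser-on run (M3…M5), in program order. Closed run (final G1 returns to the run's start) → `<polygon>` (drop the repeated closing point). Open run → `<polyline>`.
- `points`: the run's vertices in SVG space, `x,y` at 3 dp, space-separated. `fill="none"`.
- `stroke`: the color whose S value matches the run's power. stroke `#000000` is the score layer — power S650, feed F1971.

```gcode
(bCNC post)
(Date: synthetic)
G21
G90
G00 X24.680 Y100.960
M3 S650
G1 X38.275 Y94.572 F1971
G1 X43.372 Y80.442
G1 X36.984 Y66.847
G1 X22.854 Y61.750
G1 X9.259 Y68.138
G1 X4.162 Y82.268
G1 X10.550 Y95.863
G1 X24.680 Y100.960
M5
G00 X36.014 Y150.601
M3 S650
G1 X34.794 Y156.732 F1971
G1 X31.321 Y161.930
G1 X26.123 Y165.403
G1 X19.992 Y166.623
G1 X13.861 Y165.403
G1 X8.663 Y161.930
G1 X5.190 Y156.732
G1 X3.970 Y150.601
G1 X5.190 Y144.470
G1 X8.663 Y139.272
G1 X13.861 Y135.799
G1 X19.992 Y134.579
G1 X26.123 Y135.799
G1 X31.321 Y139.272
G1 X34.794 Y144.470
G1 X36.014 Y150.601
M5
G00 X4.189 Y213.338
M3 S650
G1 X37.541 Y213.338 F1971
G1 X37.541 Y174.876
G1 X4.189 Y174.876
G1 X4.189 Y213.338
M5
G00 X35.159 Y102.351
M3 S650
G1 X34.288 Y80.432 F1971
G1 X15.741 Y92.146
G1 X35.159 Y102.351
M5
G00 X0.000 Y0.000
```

<svg xmlns="http://www.w3.org/2000/svg" width="76.976mm" height="236.747mm" viewBox="0 0 76.976 236.747">
  <polygon points="24.680,135.787 38.275,142.175 43.372,156.305 36.984,169.900 22.854,174.997 9.259,168.609 4.162,154.479 10.550,140.884" fill="none" stroke="#000000"/>
  <polygon points="36.014,86.146 34.794,80.015 31.321,74.817 26.123,71.344 19.992,70.124 13.861,71.344 8.663,74.817 5.190,80.015 3.970,86.146 5.190,92.277 8.663,97.475 13.861,100.948 19.992,102.168 26.123,100.948 31.321,97.475 34.794,92.277" fill="none" stroke="#000000"/>
  <polygon points="4.189,23.409 37.541,23.409 37.541,61.871 4.189,61.871" fill="none" stroke="#000000"/>
  <polygon points="35.159,134.396 34.288,156.315 15.741,144.601" fill="none" stroke="#000000"/>
</svg>

Machine Y-up, SVG Y-down with viewBox height 236.747, so y_svg = 236.747 − y_machine; X carries over. Every run uses S650, so all elements get stroke `#000000` (score).

Run 1: The run returns to its start, so emit a `<polygon>` with points (Y-flipped): 24.680,135.787 38.275,142.175 43.372,156.305 36.984,169.900 22.854,174.997 9.259,168.609 4.162,154.479 10.550,140.884.

Run 2: The run returns to its start, so emit a `<polygon>` with points (Y-flipped): 36.014,86.146 34.794,80.015 31.321,74.817 26.123,71.344 19.992,70.124 13.861,71.344 8.663,74.817 5.190,80.015 3.970,86.146 5.190,92.277 8.663,97.475 13.861,100.948 19.992,102.168 26.123,100.948 31.321,97.475 34.794,92.277.

Run 3: The run returns to its start, so emit a `<polygon>` with points (Y-flipped): 4.189,23.409 37.541,23.409 37.541,61.871 4.189,61.871.

Run 4: The run returns to its start, so emit a `<polygon>` with points (Y-flipped): 35.159,134.396 34.288,156.315 15.741,144.601.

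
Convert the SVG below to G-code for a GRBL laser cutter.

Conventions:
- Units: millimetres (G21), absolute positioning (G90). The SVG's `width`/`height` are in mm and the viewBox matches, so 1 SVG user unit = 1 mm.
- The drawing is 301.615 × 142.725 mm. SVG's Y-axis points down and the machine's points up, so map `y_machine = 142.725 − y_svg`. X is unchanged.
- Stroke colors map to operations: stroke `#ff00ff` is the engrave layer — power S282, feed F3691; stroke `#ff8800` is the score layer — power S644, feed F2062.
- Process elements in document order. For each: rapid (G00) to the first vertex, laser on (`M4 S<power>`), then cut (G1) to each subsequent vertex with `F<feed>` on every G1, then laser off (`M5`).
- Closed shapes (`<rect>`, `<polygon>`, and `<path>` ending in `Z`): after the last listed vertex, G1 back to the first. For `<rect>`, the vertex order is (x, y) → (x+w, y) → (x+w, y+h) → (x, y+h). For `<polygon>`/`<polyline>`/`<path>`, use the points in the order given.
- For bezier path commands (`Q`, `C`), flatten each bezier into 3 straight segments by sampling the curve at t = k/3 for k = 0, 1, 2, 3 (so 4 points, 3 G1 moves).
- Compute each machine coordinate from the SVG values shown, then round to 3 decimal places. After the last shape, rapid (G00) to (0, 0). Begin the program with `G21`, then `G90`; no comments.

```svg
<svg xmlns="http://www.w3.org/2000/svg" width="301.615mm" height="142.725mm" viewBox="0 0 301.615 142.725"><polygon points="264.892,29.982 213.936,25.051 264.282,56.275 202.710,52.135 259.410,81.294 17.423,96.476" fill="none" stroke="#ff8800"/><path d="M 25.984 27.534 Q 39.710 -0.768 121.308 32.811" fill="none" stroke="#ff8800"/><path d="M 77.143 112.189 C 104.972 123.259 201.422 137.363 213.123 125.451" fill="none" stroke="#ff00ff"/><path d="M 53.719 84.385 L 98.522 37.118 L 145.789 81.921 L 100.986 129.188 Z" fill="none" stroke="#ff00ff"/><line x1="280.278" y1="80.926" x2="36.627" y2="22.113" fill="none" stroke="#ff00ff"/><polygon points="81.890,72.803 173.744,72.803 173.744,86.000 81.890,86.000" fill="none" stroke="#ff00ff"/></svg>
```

G21
G90
G00 X264.892 Y112.743
M4 S644
G1 X213.936 Y117.674 F2062
G1 X264.282 Y86.450 F2062
G1 X202.710 Y90.590 F2062
G1 X259.410 Y61.431 F2062
G1 X17.423 Y46.249 F2062
G1 X264.892 Y112.743 F2062
M5
G00 X25.984 Y115.191
M4 S644
G1 X42.676 Y127.183 F2062
G1 X74.451 Y125.424 F2062
G1 X121.308 Y109.914 F2062
M5
G00 X77.143 Y30.536
M4 S282
G1 X122.165 Y19.531 F3691
G1 X178.853 Y12.958 F3691
G1 X213.123 Y17.274 F3691
M5
G00 X53.719 Y58.340
M4 S282
G1 X98.522 Y105.607 F3691
G1 X145.789 Y60.804 F3691
G1 X100.986 Y13.537 F3691
G1 X53.719 Y58.340 F3691
M5
G00 X280.278 Y61.799
M4 S282
G1 X36.627 Y120.612 F3691
M5
G00 X81.890 Y69.922
M4 S282
G1 X173.744 Y69.922 F3691
G1 X173.744 Y56.725 F3691
G1 X81.890 Y56.725 F3691
G1 X81.890 Y69.922 F3691
M5
G00 X0.000 Y0.000

Since the viewBox matches the mm dimensions, user units are millimetres directly. The only transform is the Y-flip y_m = 142.725 − y_svg.

Shape 1 is a closed polygon drawn with `<polygon>`. Its stroke #ff8800 means score at S644, F2062. After flipping Y the toolpath is (264.892,112.743) → (213.936,117.674) → (264.282,86.450) → (202.710,90.590) → (259.410,61.431) → (17.423,46.249) → (264.892,112.743), returning to the start.

Shape 2 is a quadratic bezier drawn with `<path>`. Its stroke #ff8800 means score at S644, F2062. After flipping Y the toolpath is (25.984,115.191) → (42.676,127.183) → (74.451,125.424) → (121.308,109.914).

Shape 3 is a cubic bezier drawn with `<path>`. Its stroke #ff00ff means engrave at S282, F3691. After flipping Y the toolpath is (77.143,30.536) → (122.165,19.531) → (178.853,12.958) → (213.123,17.274).

Shape 4 is a regular polygon drawn with `<path>`. Its stroke #ff00ff means engrave at S282, F3691. After flipping Y the toolpath is (53.719,58.340) → (98.522,105.607) → (145.789,60.804) → (100.986,13.537) → (53.719,58.340), returning to the start.

Shape 5 is a line segment drawn with `<line>`. Its stroke #ff00ff means engrave at S282, F3691. After flipping Y the toolpath is (280.278,61.799) → (36.627,120.612).

Shape 6 is a rectangle drawn with `<polygon>`. Its stroke #ff00ff means engrave at S282, F3691. After flipping Y the toolpath is (81.890,69.922) → (173.744,69.922) → (173.744,56.725) → (81.890,56.725) → (81.890,69.922), returning to the start.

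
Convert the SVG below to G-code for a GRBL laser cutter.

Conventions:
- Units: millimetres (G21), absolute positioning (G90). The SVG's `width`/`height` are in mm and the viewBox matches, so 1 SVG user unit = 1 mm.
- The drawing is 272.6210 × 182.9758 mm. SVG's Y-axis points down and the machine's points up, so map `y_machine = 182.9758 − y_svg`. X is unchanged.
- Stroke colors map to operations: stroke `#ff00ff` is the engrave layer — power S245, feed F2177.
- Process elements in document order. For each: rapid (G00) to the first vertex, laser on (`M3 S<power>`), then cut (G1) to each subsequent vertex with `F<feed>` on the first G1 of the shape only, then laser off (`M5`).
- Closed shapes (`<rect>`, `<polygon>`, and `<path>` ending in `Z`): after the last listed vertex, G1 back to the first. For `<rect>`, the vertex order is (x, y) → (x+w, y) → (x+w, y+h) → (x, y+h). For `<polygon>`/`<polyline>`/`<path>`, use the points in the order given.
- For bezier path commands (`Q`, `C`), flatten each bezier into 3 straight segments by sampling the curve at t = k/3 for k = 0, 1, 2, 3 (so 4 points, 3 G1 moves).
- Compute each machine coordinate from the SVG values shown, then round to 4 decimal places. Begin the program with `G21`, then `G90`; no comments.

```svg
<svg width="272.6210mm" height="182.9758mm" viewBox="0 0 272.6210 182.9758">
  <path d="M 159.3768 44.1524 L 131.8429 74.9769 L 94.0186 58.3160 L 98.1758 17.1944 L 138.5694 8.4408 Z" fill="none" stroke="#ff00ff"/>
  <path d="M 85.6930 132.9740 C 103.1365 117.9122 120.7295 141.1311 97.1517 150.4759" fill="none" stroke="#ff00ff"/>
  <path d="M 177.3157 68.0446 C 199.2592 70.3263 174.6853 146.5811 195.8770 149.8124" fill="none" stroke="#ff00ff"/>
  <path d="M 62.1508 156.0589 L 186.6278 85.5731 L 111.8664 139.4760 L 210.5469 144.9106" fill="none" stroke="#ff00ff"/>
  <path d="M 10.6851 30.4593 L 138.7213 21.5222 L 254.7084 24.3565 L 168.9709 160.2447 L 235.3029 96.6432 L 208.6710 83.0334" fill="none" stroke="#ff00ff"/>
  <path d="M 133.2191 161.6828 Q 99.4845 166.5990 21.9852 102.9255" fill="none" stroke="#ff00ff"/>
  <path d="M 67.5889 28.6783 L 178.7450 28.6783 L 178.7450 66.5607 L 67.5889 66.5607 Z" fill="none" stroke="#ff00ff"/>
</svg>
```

viewBox `0 0 272.6210 182.9758` with mm width/height → 1 unit = 1 mm. Flip: y_m = 182.9758 − y_svg.

**Shape 1** — `<path>` regular polygon, stroke `#ff00ff` → engrave (S245, F2177). Machine vertices: (159.3768,138.8234) → (131.8429,107.9989) → (94.0186,124.6598) → (98.1758,165.7814) → (138.5694,174.5350) → (159.3768,138.8234). Closed: final G1 returns to the first vertex.

**Shape 2** — `<path>` cubic bezier, stroke `#ff00ff` → engrave (S245, F2177). Control points (SVG): P0=(85.6930,132.9740), P1=(103.1365,117.9122), P2=(120.7295,141.1311), P3=(97.1517,150.4759); sampled at t=k/3. Machine vertices: (85.6930,50.0018) → (101.6560,54.2350) → (108.5363,44.5377) → (97.1517,32.4999). Open path.

**Shape 3** — `<path>` cubic bezier, stroke `#ff00ff` → engrave (S245, F2177). Control points (SVG): P0=(177.3157,68.0446), P1=(199.2592,70.3263), P2=(174.6853,146.5811), P3=(195.8770,149.8124); sampled at t=k/3. Machine vertices: (177.3157,114.9312) → (187.1713,93.4361) → (186.5226,55.2915) → (195.8770,33.1634). Open path.

**Shape 4** — `<path>` open polyline, stroke `#ff00ff` → engrave (S245, F2177). Machine vertices: (62.1508,26.9169) → (186.6278,97.4027) → (111.8664,43.4998) → (210.5469,38.0652). Open path.

**Shape 5** — `<path>` open polyline, stroke `#ff00ff` → engrave (S245, F2177). Machine vertices: (10.6851,152.5165) → (138.7213,161.4536) → (254.7084,158.6193) → (168.9709,22.7311) → (235.3029,86.3326) → (208.6710,99.9424). Open path.

**Shape 6** — `<path>` quadratic bezier, stroke `#ff00ff` → engrave (S245, F2177). Control points (SVG): P0=(133.2191,161.6828), P1=(99.4845,166.5990), P2=(21.9852,102.9255); sampled at t=k/3. Machine vertices: (133.2191,21.2930) → (105.8666,25.6366) → (68.7887,45.2224) → (21.9852,80.0503). Open path.

**Shape 7** — `<path>` rectangle, stroke `#ff00ff` → engrave (S245, F2177). Machine vertices: (67.5889,154.2975) → (178.7450,154.2975) → (178.7450,116.4151) → (67.5889,116.4151) → (67.5889,154.2975). Closed: final G1 returns to the first vertex.

G21
G90
G00 X159.3768 Y138.8234
M3 S245
G1 X131.8429 Y107.9989 F2177
G1 X94.0186 Y124.6598
G1 X98.1758 Y165.7814
G1 X138.5694 Y174.5350
G1 X159.3768 Y138.8234
M5
G00 X85.6930 Y50.0018
M3 S245
G1 X101.6560 Y54.2350 F2177
G1 X108.5363 Y44.5377
G1 X97.1517 Y32.4999
M5
G00 X177.3157 Y114.9312
M3 S245
G1 X187.1713 Y93.4361 F2177
G1 X186.5226 Y55.2915
G1 X195.8770 Y33.1634
M5
G00 X62.1508 Y26.9169
M3 S245
G1 X186.6278 Y97.4027 F2177
G1 X111.8664 Y43.4998
G1 X210.5469 Y38.0652
M5
G00 X10.6851 Y152.5165
M3 S245
G1 X138.7213 Y161.4536 F2177
G1 X254.7084 Y158.6193
G1 X168.9709 Y22.7311
G1 X235.3029 Y86.3326
G1 X208.6710 Y99.9424
M5
G00 X133.2191 Y21.2930
M3 S245
G1 X105.8666 Y25.6366 F2177
G1 X68.7887 Y45.2224
G1 X21.9852 Y80.0503
M5
G00 X67.5889 Y154.2975
M3 S245
G1 X178.7450 Y154.2975 F2177
G1 X178.7450 Y116.4151
G1 X67.5889 Y116.4151
G1 X67.5889 Y154.2975
M5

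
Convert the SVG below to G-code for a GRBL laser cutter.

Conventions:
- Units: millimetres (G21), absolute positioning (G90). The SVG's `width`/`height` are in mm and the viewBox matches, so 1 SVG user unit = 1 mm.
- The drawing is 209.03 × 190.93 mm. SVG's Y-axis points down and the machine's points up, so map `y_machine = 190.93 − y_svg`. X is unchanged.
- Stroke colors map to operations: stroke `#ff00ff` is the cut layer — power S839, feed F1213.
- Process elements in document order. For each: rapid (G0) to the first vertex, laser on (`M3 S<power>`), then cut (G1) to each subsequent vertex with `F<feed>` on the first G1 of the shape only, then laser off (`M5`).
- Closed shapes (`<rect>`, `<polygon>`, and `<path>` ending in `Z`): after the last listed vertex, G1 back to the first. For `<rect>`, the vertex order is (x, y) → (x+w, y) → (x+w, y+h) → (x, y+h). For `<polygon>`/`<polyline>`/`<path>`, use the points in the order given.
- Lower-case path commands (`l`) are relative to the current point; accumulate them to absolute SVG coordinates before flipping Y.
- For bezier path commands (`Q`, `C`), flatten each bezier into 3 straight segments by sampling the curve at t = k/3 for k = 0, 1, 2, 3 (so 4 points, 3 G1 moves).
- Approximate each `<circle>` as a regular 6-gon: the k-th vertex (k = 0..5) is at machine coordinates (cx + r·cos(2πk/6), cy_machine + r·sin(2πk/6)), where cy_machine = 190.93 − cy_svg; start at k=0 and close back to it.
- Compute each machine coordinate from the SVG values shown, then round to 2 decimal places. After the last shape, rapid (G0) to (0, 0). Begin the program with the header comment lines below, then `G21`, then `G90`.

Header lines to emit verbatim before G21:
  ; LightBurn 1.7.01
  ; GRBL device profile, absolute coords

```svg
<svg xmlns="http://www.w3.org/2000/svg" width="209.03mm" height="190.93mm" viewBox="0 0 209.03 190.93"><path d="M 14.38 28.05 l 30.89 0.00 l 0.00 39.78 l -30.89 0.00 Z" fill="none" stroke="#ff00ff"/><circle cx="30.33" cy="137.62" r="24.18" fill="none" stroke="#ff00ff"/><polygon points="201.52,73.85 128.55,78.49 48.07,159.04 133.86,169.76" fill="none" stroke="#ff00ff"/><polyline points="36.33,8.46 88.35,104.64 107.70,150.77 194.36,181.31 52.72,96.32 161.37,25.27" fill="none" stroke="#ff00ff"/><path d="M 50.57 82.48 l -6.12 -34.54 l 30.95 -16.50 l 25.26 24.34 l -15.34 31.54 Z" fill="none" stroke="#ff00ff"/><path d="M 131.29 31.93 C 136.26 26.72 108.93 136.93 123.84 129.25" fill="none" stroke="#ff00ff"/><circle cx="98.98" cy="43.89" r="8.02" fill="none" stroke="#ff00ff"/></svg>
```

; LightBurn 1.7.01
; GRBL device profile, absolute coords
G21
G90
G0 X14.38 Y162.88
M3 S839
G1 X45.27 Y162.88 F1213
G1 X45.27 Y123.10
G1 X14.38 Y123.10
G1 X14.38 Y162.88
M5
G0 X54.51 Y53.31
M3 S839
G1 X42.42 Y74.25 F1213
G1 X18.24 Y74.25
G1 X6.15 Y53.31
G1 X18.24 Y32.37
G1 X42.42 Y32.37
G1 X54.51 Y53.31
M5
G0 X201.52 Y117.08
M3 S839
G1 X128.55 Y112.44 F1213
G1 X48.07 Y31.89
G1 X133.86 Y21.17
G1 X201.52 Y117.08
M5
G0 X36.33 Y182.47
M3 S839
G1 X88.35 Y86.29 F1213
G1 X107.70 Y40.16
G1 X194.36 Y9.62
G1 X52.72 Y94.61
G1 X161.37 Y165.66
M5
G0 X50.57 Y108.45
M3 S839
G1 X44.45 Y142.99 F1213
G1 X75.40 Y159.49
G1 X100.66 Y135.15
G1 X85.32 Y103.61
G1 X50.57 Y108.45
M5
G0 X131.29 Y159.00
M3 S839
G1 X128.25 Y134.38 F1213
G1 X120.25 Y84.66
G1 X123.84 Y61.68
M5
G0 X107.00 Y147.04
M3 S839
G1 X102.99 Y153.99 F1213
G1 X94.97 Y153.99
G1 X90.96 Y147.04
G1 X94.97 Y140.09
G1 X102.99 Y140.09
G1 X107.00 Y147.04
M5
G0 X0.00 Y0.00

viewBox `0 0 209.03 190.93` with mm width/height → 1 unit = 1 mm. Flip: y_m = 190.93 − y_svg.

**Shape 1** — `<path>` rectangle, stroke `#ff00ff` → cut (S839, F1213). Machine vertices: (14.38,162.88) → (45.27,162.88) → (45.27,123.10) → (14.38,123.10) → (14.38,162.88). Closed: final G1 returns to the first vertex.

**Shape 2** — `<circle>` circle, stroke `#ff00ff` → cut (S839, F1213). Machine vertices: (54.51,53.31) → (42.42,74.25) → (18.24,74.25) → (6.15,53.31) → (18.24,32.37) → (42.42,32.37) → (54.51,53.31). Closed: final G1 returns to the first vertex.

**Shape 3** — `<polygon>` closed polygon, stroke `#ff00ff` → cut (S839, F1213). Machine vertices: (201.52,117.08) → (128.55,112.44) → (48.07,31.89) → (133.86,21.17) → (201.52,117.08). Closed: final G1 returns to the first vertex.

**Shape 4** — `<polyline>` open polyline, stroke `#ff00ff` → cut (S839, F1213). Machine vertices: (36.33,182.47) → (88.35,86.29) → (107.70,40.16) → (194.36,9.62) → (52.72,94.61) → (161.37,165.66). Open path.

**Shape 5** — `<path>` regular polygon, stroke `#ff00ff` → cut (S839, F1213). Machine vertices: (50.57,108.45) → (44.45,142.99) → (75.40,159.49) → (100.66,135.15) → (85.32,103.61) → (50.57,108.45). Closed: final G1 returns to the first vertex.

**Shape 6** — `<path>` cubic bezier, stroke `#ff00ff` → cut (S839, F1213). Control points (SVG): P0=(131.29,31.93), P1=(136.26,26.72), P2=(108.93,136.93), P3=(123.84,129.25); sampled at t=k/3. Machine vertices: (131.29,159.00) → (128.25,134.38) → (120.25,84.66) → (123.84,61.68). Open path.

**Shape 7** — `<circle>` circle, stroke `#ff00ff` → cut (S839, F1213). Machine vertices: (107.00,147.04) → (102.99,153.99) → (94.97,153.99) → (90.96,147.04) → (94.97,140.09) → (102.99,140.09) → (107.00,147.04). Closed: final G1 returns to the first vertex.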